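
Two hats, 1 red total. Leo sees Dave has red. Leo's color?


Total red = 1, Dave = red
Red accounted for: 1
Remaining for Leo: 0
Leo's hat is blue.

blue


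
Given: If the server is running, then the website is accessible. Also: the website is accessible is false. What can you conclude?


Modus tollens: P → Q, ¬Q ⊢ ¬P
P: the server is running
Q: the website is accessible
We have P → Q and Q is false.
By modus tollens, P must be false.

It is not the case that the server is running


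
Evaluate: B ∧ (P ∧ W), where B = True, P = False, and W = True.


B = True, P = False, W = True
Step 1: P ∧ W = False AND True = False
Step 2: B ∧ False = True AND False = False
AND is true only when ALL operands are true.

False


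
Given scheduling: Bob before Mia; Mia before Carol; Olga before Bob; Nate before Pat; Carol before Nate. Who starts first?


Constraints: Bob before Mia; Mia before Carol; Olga before Bob; Nate before Pat; Carol before Nate
The first task can have nothing scheduled before it, so it must never appear on the right of a 'before'.
Tasks appearing after some 'before': Mia, Carol, Bob, Pat, Nate.
The only task not in that list is Olga → it is first.

Olga


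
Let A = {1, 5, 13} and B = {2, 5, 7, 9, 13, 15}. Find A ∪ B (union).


A = {1, 5, 13}
B = {2, 5, 7, 9, 13, 15}
Operation: union
All elements combined: 1, 2, 5, 7, 9, 13, 15

{1, 2, 5, 7, 9, 13, 15}


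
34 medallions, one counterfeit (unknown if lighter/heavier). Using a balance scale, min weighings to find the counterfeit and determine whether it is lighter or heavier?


Let n = 34. 68 possibilities (n medallions × lighter/heavier); each weighing has 3 outcomes.
Bound for k weighings: say the first weighing puts j medallions on each pan. If it tips, the 2j weighed medallions remain suspects (each with a known direction) and k-1 weighings give 3^(k-1) outcomes; 3^(k-1) is odd, so 2j ≤ 3^(k-1) - 1. If it balances, the n - 2j unweighed medallions remain with direction unknown: 2(n - 2j) ≤ 3^(k-1) - 1 by the same parity argument. Adding, n ≤ (3^(k-1) - 1) + (3^(k-1) - 1)/2 = (3^k - 3)/2, and the classical three-group strategy achieves this (3 medallions in 2 weighings, 12 in 3, 39 in 4, 120 in 5).
So we need the smallest k with (3^k - 3)/2 ≥ 34.
k = 3: (3^3 - 3)/2 = 12 < 34 ✗
k = 4: (3^4 - 3)/2 = 39 ≥ 34 ✓

4


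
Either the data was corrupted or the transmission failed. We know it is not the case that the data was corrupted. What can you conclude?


Disjunctive syllogism: P ∨ Q, ¬P ⊢ Q
Disjunction: the data was corrupted ∨ the transmission failed
We know it is not the case that the data was corrupted.
By disjunctive syllogism, the other disjunct must be true.

The transmission failed


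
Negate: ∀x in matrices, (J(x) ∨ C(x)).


Original: ∀x (J(x) ∨ C(x))
Rule: ¬∀→∃, ¬∃→∀, negate predicate.
Negation: ∃x (¬J(x) ∧ ¬C(x))

∃x (¬J(x) ∧ ¬C(x))


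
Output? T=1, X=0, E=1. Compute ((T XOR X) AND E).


T XOR X = 1^0 = 1
1 AND 1 = 1

1


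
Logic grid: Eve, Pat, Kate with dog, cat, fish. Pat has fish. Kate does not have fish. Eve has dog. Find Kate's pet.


From clues:
  Eve → dog
  Pat → fish
By elimination, Kate gets the remaining.

cat


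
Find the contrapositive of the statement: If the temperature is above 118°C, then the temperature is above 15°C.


Original: If the temperature is above 118°C, then the temperature is above 15°C
Contrapositive: If ¬Q, then ¬P
Negate Q: not (the temperature is above 15°C)
Negate P: not (the temperature is above 118°C)

If not (the temperature is above 15°C), then not (the temperature is above 118°C).


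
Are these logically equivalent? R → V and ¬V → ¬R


Expression 1: R → V
Expression 2: ¬V → ¬R
Truth table (R V | Expr1 Expr2):
  T T |   T     T
  T F |   F     F
  F T |   T     T
  F F |   T     T
All 4 rows agree, so the expressions are logically equivalent.

Yes


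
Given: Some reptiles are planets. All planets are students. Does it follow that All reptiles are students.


Premise 1: Some reptiles are planets.
Premise 2: All planets are students.
Conclusion: All reptiles are students.
Fallacy: illicit minor. The minor term (reptiles) is distributed in the conclusion ('All reptiles ...') but undistributed in its premise ('Some reptiles are planets' doesn't cover all reptiles).
Only 'Some reptiles are students' follows, not 'All'.

Invalid


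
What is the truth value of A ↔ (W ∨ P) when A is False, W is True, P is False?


A = False, W = True, P = False
Step 1: W ∨ P = True OR False = True
Step 2: A ↔ (True): true when both sides have same truth value.
Result: False ↔ True = False

False


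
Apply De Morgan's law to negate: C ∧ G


De Morgan's law: ¬(P ∧ Q) ≡ ¬P ∨ ¬Q
¬(C ∧ G) = ¬C ∨ ¬G

¬C ∨ ¬G


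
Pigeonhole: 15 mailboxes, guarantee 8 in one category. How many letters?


Pigeonhole: to guarantee k in one of n categories, need (k-1)×n + 1.
k = 8, n = 15
Minimum = (8-1) × 15 + 1 = 7 × 15 + 1

106


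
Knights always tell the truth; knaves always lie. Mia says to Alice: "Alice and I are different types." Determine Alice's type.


Mia says: "Alice and I are different types."
Case 1: Mia is a Knight (truth-teller)
  Statement is true → they ARE different → Alice is a Knave
Case 2: Mia is a Knave (liar)
  Statement is false → they are NOT different → Alice is a Knave
In both cases, Alice is a Knave.

Knave


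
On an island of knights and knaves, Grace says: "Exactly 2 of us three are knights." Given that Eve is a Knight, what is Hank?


Grace claims exactly 2 knights among Grace, Eve, Hank.
Given: Eve is a Knight.

Case 1: Grace is a Knight (tells truth)
  Then exactly 2 of the three are knights.
  Counting Grace, Eve: 2 knight(s) so far. Need 0 more → Hank = Knave.
Case 2: Grace is a Knave (lies)
  Then the count is NOT 2.
  If Hank = Knight, count = 2 = 2 → claim would be true, contradicts lie.
  If Hank = Knave, count = 1 ≠ 2 → lie confirmed ✓

Hank is a Knave.

Knave


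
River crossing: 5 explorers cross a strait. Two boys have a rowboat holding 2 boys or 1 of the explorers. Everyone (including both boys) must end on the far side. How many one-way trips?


Per crossing of one of the explorers: boys→, one←, one of the explorers→, one← = 4 trips
5 × 4 = 20, + 1 final boys→ = 21
Minimum trips = 21

21


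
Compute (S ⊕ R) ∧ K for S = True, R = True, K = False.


S = True, R = True, K = False
Step 1: S ⊕ R = True XOR True = False
Step 2: False ∧ K = False AND False = False
XOR true when exactly one of S,R is true; then AND with K.

False


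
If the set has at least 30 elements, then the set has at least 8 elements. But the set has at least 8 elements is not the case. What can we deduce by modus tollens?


Modus tollens: P → Q, ¬Q ⊢ ¬P
P: the set has at least 30 elements
Q: the set has at least 8 elements
We have P → Q and Q is false.
By modus tollens, P must be false.

It is not the case that the set has at least 30 elements


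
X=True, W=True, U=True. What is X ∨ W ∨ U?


X = True, W = True, U = True
Expression: X ∨ W ∨ U
Step 1: X ∨ W = True OR True = True
Step 2: (True) ∨ U = True OR True = True

True


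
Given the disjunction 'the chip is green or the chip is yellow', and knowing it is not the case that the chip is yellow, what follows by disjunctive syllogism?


Disjunctive syllogism: P ∨ Q, ¬P ⊢ Q
Disjunction: the chip is green ∨ the chip is yellow
We know it is not the case that the chip is yellow.
By disjunctive syllogism, the other disjunct must be true.

The chip is green


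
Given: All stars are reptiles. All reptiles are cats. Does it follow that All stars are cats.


Premise 1: All stars are reptiles.
Premise 2: All reptiles are cats.
Conclusion: All stars are cats.
Barbara syllogism (AAA-1): All A are B, All B are C → All A are C.
Middle term (reptiles) distributed in premise 2.

Valid


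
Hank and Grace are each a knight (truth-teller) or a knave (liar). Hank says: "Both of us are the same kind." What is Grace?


Hank says: "Both of us are the same kind."
Case 1: Hank is a Knight (truth-teller)
  Statement is true → they ARE the same → Grace is also a Knight
Case 2: Hank is a Knave (liar)
  Statement is false → they are NOT the same → Grace is a Knight
In both cases, Grace is a Knight.

Knight


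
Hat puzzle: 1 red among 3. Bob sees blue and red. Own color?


Total red = 1, seen red = 1
Own red = 1 - 1 = 0
Bob's hat is blue.

blue


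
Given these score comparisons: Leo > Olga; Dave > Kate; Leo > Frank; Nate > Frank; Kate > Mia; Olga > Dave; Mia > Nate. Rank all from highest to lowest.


Constraints: Leo > Olga; Dave > Kate; Leo > Frank; Nate > Frank; Kate > Mia; Olga > Dave; Mia > Nate
Method: at each step, the next-highest is the one remaining person who never appears on the smaller side of a constraint between remaining people.
  Step 1: remaining {Olga, Kate, Nate, Mia, Dave, Frank, Leo}; on the smaller side: {Olga, Kate, Nate, Mia, Dave, Frank} → Leo is next (Leo > Olga; Leo > Frank).
  Step 2: remaining {Olga, Kate, Nate, Mia, Dave, Frank}; on the smaller side: {Kate, Nate, Mia, Dave, Frank} → Olga is next (Olga > Dave).
  Step 3: remaining {Kate, Nate, Mia, Dave, Frank}; on the smaller side: {Kate, Nate, Mia, Frank} → Dave is next (Dave > Kate).
  Step 4: remaining {Kate, Nate, Mia, Frank}; on the smaller side: {Nate, Mia, Frank} → Kate is next (Kate > Mia).
  Step 5: remaining {Nate, Mia, Frank}; on the smaller side: {Nate, Frank} → Mia is next (Mia > Nate).
  Step 6: remaining {Nate, Frank}; on the smaller side: {Frank} → Nate is next (Nate > Frank).
  Step 7: only Frank remains → lowest.
Final ranking (highest to lowest):

Leo > Olga > Dave > Kate > Mia > Nate > Frank


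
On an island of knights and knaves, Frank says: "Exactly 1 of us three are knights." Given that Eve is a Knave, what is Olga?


Frank claims exactly 1 knights among Frank, Eve, Olga.
Given: Eve is a Knave.

Case 1: Frank is a Knight (tells truth)
  Then exactly 1 of the three are knights.
  Counting Frank, Eve: 1 knight(s) so far. Need 0 more → Olga = Knave.
Case 2: Frank is a Knave (lies)
  Then the count is NOT 1.
  If Olga = Knight, count = 1 = 1 → claim would be true, contradicts lie.
  If Olga = Knave, count = 0 ≠ 1 → lie confirmed ✓

Olga is a Knave.

Knave


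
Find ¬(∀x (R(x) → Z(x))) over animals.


Original: ∀x (R(x) → Z(x))
Rule: ¬∀→∃, ¬∃→∀, negate predicate.
Negation: ∃x (R(x) ∧ ¬Z(x))

∃x (R(x) ∧ ¬Z(x))


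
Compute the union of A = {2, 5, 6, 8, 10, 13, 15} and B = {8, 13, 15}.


A = {2, 5, 6, 8, 10, 13, 15}
B = {8, 13, 15}
Operation: union
All elements combined: 2, 5, 6, 8, 10, 13, 15

{2, 5, 6, 8, 10, 13, 15}


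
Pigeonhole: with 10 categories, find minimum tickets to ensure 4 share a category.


Pigeonhole: to guarantee k in one of n categories, need (k-1)×n + 1.
k = 4, n = 10
Minimum = (4-1) × 10 + 1 = 3 × 10 + 1

31


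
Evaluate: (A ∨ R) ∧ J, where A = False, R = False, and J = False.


A = False, R = False, J = False
Step 1: A ∨ R = False OR False = False
Step 2: False ∧ J = False AND False = False
OR is true when at least one operand is true; AND requires both.

False


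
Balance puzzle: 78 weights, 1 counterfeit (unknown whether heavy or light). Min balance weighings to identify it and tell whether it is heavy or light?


Let n = 78. 156 possibilities (n weights × lighter/heavier); each weighing has 3 outcomes.
Bound for k weighings: say the first weighing puts j weights on each pan. If it tips, the 2j weighed weights remain suspects (each with a known direction) and k-1 weighings give 3^(k-1) outcomes; 3^(k-1) is odd, so 2j ≤ 3^(k-1) - 1. If it balances, the n - 2j unweighed weights remain with direction unknown: 2(n - 2j) ≤ 3^(k-1) - 1 by the same parity argument. Adding, n ≤ (3^(k-1) - 1) + (3^(k-1) - 1)/2 = (3^k - 3)/2, and the classical three-group strategy achieves this (3 weights in 2 weighings, 12 in 3, 39 in 4, 120 in 5).
So we need the smallest k with (3^k - 3)/2 ≥ 78.
k = 4: (3^4 - 3)/2 = 39 < 78 ✗
k = 5: (3^5 - 3)/2 = 120 ≥ 78 ✓

5


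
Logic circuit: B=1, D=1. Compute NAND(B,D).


B AND D = 1
NOT(1) = 0

0


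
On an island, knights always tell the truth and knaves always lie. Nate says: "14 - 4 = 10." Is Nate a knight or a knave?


Statement: "14 - 4 = 10."
Actual: 14 - 4 = 10
Claimed: 10
Statement is TRUE → Nate tells the truth → Knight

Knight


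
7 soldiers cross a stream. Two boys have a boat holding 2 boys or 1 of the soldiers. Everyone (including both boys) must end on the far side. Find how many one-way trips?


Per crossing of one of the soldiers: boys→, one←, one of the soldiers→, one← = 4 trips
7 × 4 = 28, + 1 final boys→ = 29
Minimum trips = 29

29


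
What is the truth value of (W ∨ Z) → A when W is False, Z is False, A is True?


W = False, Z = False, A = True
Step 1: W ∨ Z = False OR False = False
Step 2: (False) → A: false only when antecedent=True and A=False.
Result: True

True


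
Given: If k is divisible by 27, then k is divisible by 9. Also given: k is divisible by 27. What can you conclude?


Modus ponens: P → Q, P ⊢ Q
P: k is divisible by 27
Q: k is divisible by 9
We have P → Q and P is true.
By modus ponens, Q must be true.

k is divisible by 9


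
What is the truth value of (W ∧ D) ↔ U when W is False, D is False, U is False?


W = False, D = False, U = False
Step 1: W ∧ D = False AND False = False
Step 2: (False) ↔ U: true when both sides have same truth value.
Result: False ↔ False = True

True


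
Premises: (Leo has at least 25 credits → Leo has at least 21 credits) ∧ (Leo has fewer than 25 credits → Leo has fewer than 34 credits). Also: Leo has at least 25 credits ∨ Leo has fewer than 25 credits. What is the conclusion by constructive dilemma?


Constructive dilemma: (P → Q) ∧ (R → S), P ∨ R ⊢ Q ∨ S
Premise 1: Leo has at least 25 credits → Leo has at least 21 credits
Premise 2: Leo has fewer than 25 credits → Leo has fewer than 34 credits
Premise 3: Leo has at least 25 credits ∨ Leo has fewer than 25 credits
Case 1: Assuming Leo has at least 25 credits, then by Premise 1, Leo has at least 21 credits.
Case 2: Assuming Leo has fewer than 25 credits, then by Premise 2, Leo has fewer than 34 credits.
Since one of Leo has at least 25 credits or Leo has fewer than 25 credits must hold, we get Leo has at least 21 credits or Leo has fewer than 34 credits.

Leo has at least 21 credits or Leo has fewer than 34 credits.


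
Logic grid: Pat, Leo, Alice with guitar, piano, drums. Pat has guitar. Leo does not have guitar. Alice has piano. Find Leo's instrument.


From clues:
  Alice → piano
  Pat → guitar
By elimination, Leo gets the remaining.

drums


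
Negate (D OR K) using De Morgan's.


De Morgan's law: ¬(P ∨ Q) ≡ ¬P ∧ ¬Q
¬(D ∨ K) = ¬D ∧ ¬K

¬D ∧ ¬K


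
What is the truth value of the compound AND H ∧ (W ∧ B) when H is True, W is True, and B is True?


H = True, W = True, B = True
Step 1: W ∧ B = True AND True = True
Step 2: H ∧ True = True AND True = True
AND is true only when ALL operands are true.

True


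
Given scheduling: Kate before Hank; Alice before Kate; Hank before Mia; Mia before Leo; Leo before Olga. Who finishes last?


Constraints: Kate before Hank; Alice before Kate; Hank before Mia; Mia before Leo; Leo before Olga
The last task can have nothing scheduled after it, so it must never appear on the left of a 'before'.
Tasks appearing before some other task: Kate, Alice, Hank, Mia, Leo.
The only task not in that list is Olga → it is last.

Olga


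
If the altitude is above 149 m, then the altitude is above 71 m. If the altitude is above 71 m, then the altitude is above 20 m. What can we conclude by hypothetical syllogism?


Hypothetical syllogism: P → Q, Q → R ⊢ P → R
Premise 1: the altitude is above 149 m → the altitude is above 71 m
Premise 2: the altitude is above 71 m → the altitude is above 20 m
Chain the implications: the middle term (the altitude is above 71 m) links the two.
Conclusion: If the altitude is above 149 m, then the altitude is above 20 m.

If the altitude is above 149 m, then the altitude is above 20 m.


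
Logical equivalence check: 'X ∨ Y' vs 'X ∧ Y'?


Expression 1: X ∨ Y
Expression 2: X ∧ Y
Truth table (X Y | Expr1 Expr2):
  T T |   T     T
  T F |   T     F   ← differ
  F T |   T     F   ← differ
  F F |   F     F
Counterexample: X=T, Y=F gives Expr1 = T but Expr2 = F, so the expressions are NOT logically equivalent.

No


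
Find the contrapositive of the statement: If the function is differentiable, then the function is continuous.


Original: If the function is differentiable, then the function is continuous
Contrapositive: If ¬Q, then ¬P
Negate Q: not (the function is continuous)
Negate P: not (the function is differentiable)

If not (the function is continuous), then not (the function is differentiable).


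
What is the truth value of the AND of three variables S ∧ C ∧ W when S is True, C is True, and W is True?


S = True, C = True, W = True
Step 1: S ∧ C = True AND True = True
Step 2: (True) ∧ W = (True) AND True = True
AND is true only when ALL operands are true.

True


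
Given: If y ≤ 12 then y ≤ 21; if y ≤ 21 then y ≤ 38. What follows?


Hypothetical syllogism: P → Q, Q → R ⊢ P → R
Premise 1: y ≤ 12 → y ≤ 21
Premise 2: y ≤ 21 → y ≤ 38
Chain the implications: the middle term (y ≤ 21) links the two.
Conclusion: If y ≤ 12, then y ≤ 38.

If y ≤ 12, then y ≤ 38.


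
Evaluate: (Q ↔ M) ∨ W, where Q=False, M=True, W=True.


Q = False, M = True, W = True
Expression: (Q ↔ M) ∨ W
Step 1: Q ↔ M = (False iff True) (true when values match) = False
Step 2: (False) ∨ W = False OR True = True

True


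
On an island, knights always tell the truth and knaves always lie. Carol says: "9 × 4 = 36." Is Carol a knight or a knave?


Statement: "9 × 4 = 36."
Actual: 9 × 4 = 36
Claimed: 36
Statement is TRUE → Carol tells the truth → Knight

Knight


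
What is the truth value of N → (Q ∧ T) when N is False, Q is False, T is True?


N = False, Q = False, T = True
Step 1: Q ∧ T = False AND True = False
Step 2: N → (False): false only when N=True and consequent=False.
Result: True

True


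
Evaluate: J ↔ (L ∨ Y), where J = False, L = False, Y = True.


J = False, L = False, Y = True
Step 1: L ∨ Y = False OR True = True
Step 2: J ↔ (True): true when both sides have same truth value.
Result: False ↔ True = False

False


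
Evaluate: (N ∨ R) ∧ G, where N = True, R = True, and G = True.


N = True, R = True, G = True
Step 1: N ∨ R = True OR True = True
Step 2: True ∧ G = True AND True = True
OR is true when at least one operand is true; AND requires both.

True


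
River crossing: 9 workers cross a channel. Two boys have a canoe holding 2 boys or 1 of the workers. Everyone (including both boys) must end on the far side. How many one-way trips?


Per crossing of one of the workers: boys→, one←, one of the workers→, one← = 4 trips
9 × 4 = 36, + 1 final boys→ = 37
Minimum trips = 37

37


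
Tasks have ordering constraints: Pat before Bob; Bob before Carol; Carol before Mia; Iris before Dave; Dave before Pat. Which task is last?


Constraints: Pat before Bob; Bob before Carol; Carol before Mia; Iris before Dave; Dave before Pat
The last task can have nothing scheduled after it, so it must never appear on the left of a 'before'.
Tasks appearing before some other task: Pat, Bob, Carol, Iris, Dave.
The only task not in that list is Mia → it is last.

Mia


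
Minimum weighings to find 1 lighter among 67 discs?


Each weighing has 3 outcomes (left heavy / balance / right heavy), so k weighings distinguish at most 3^k cases; splitting into three near-equal groups achieves this.
Need 3^k ≥ 67: 3^3 = 27 < 67 ≤ 3^4 = 81
k = ⌈log₃(67)⌉ = 4

4


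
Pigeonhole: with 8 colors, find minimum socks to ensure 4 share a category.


Pigeonhole: to guarantee k in one of n categories, need (k-1)×n + 1.
k = 4, n = 8
Minimum = (4-1) × 8 + 1 = 3 × 8 + 1

25


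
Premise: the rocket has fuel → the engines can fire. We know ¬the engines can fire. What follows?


Modus tollens: P → Q, ¬Q ⊢ ¬P
P: the rocket has fuel
Q: the engines can fire
We have P → Q and Q is false.
By modus tollens, P must be false.

It is not the case that the rocket has fuel


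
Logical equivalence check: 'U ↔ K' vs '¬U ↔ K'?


Expression 1: U ↔ K
Expression 2: ¬U ↔ K
Truth table (U K | Expr1 Expr2):
  T T |   T     F   ← differ
  T F |   F     T   ← differ
  F T |   F     T   ← differ
  F F |   T     F   ← differ
Counterexample: U=T, K=T gives Expr1 = T but Expr2 = F, so the expressions are NOT logically equivalent.

No


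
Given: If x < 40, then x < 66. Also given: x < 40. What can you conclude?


Modus ponens: P → Q, P ⊢ Q
P: x < 40
Q: x < 66
We have P → Q and P is true.
By modus ponens, Q must be true.

x < 66


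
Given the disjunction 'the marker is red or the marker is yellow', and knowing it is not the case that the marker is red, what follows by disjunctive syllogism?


Disjunctive syllogism: P ∨ Q, ¬P ⊢ Q
Disjunction: the marker is red ∨ the marker is yellow
We know it is not the case that the marker is red.
By disjunctive syllogism, the other disjunct must be true.

The marker is yellow


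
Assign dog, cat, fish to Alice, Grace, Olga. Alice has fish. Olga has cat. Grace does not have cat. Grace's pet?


From clues:
  Olga → cat
  Alice → fish
By elimination, Grace gets the remaining.

dog


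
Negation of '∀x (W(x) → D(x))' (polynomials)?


Original: ∀x (W(x) → D(x))
Rule: ¬∀→∃, ¬∃→∀, negate predicate.
Negation: ∃x (W(x) ∧ ¬D(x))

∃x (W(x) ∧ ¬D(x))


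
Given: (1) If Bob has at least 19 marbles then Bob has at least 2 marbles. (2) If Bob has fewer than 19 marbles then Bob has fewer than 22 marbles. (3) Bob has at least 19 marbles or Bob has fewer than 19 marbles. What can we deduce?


Constructive dilemma: (P → Q) ∧ (R → S), P ∨ R ⊢ Q ∨ S
Premise 1: Bob has at least 19 marbles → Bob has at least 2 marbles
Premise 2: Bob has fewer than 19 marbles → Bob has fewer than 22 marbles
Premise 3: Bob has at least 19 marbles ∨ Bob has fewer than 19 marbles
Case 1: Assuming Bob has at least 19 marbles, then by Premise 1, Bob has at least 2 marbles.
Case 2: Assuming Bob has fewer than 19 marbles, then by Premise 2, Bob has fewer than 22 marbles.
Since one of Bob has at least 19 marbles or Bob has fewer than 19 marbles must hold, we get Bob has at least 2 marbles or Bob has fewer than 22 marbles.

Bob has at least 2 marbles or Bob has fewer than 22 marbles.


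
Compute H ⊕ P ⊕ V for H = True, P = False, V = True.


H = True, P = False, V = True
Step 1: H ⊕ P = True XOR False = True
Step 2: True ⊕ V = True XOR True = False
XOR is true when an odd number of operands are true.

False


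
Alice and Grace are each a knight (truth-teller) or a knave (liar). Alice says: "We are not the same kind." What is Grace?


Alice says: "We are not the same kind."
Case 1: Alice is a Knight (truth-teller)
  Statement is true → they ARE different → Grace is a Knave
Case 2: Alice is a Knave (liar)
  Statement is false → they are NOT different → Grace is a Knave
In both cases, Grace is a Knave.

Knave


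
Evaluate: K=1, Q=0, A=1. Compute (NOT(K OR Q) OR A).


K OR Q = 1
NOT(1) = 0
0 OR 1 = 1

1


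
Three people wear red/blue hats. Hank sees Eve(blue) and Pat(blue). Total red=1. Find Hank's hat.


Total red = 1, seen red = 0
Own red = 1 - 0 = 1
Hank's hat is red.

red


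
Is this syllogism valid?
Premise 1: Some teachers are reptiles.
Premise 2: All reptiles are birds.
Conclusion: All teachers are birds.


Premise 1: Some teachers are reptiles.
Premise 2: All reptiles are birds.
Conclusion: All teachers are birds.
Fallacy: illicit minor. The minor term (teachers) is distributed in the conclusion ('All teachers ...') but undistributed in its premise ('Some teachers are reptiles' doesn't cover all teachers).
Only 'Some teachers are birds' follows, not 'All'.

Invalid


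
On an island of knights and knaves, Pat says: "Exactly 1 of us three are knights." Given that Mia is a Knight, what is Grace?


Pat claims exactly 1 knights among Pat, Mia, Grace.
Given: Mia is a Knight.

Case 1: Pat is a Knight (tells truth)
  Then exactly 1 of the three are knights.
  Counting Pat, Mia: 2 knight(s) so far. Need -1 more → impossible.
Case 2: Pat is a Knave (lies)
  Then the count is NOT 1.
  If Grace = Knave, count = 1 = 1 → claim would be true, contradicts lie.
  If Grace = Knight, count = 2 ≠ 1 → lie confirmed ✓

Grace is a Knight.

Knight


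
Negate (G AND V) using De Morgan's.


De Morgan's law: ¬(P ∧ Q) ≡ ¬P ∨ ¬Q
¬(G ∧ V) = ¬G ∨ ¬V

¬G ∨ ¬V


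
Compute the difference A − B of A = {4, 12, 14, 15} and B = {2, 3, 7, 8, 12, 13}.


A = {4, 12, 14, 15}
B = {2, 3, 7, 8, 12, 13}
Operation: difference A − B
In A but not B: 4, 14, 15

{4, 14, 15}


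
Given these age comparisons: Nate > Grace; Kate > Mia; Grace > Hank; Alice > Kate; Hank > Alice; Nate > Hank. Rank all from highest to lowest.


Constraints: Nate > Grace; Kate > Mia; Grace > Hank; Alice > Kate; Hank > Alice; Nate > Hank
Method: at each step, the next-highest is the one remaining person who never appears on the smaller side of a constraint between remaining people.
  Step 1: remaining {Grace, Hank, Mia, Kate, Nate, Alice}; on the smaller side: {Grace, Hank, Mia, Kate, Alice} → Nate is next (Nate > Grace; Nate > Hank).
  Step 2: remaining {Grace, Hank, Mia, Kate, Alice}; on the smaller side: {Hank, Mia, Kate, Alice} → Grace is next (Grace > Hank).
  Step 3: remaining {Hank, Mia, Kate, Alice}; on the smaller side: {Mia, Kate, Alice} → Hank is next (Hank > Alice).
  Step 4: remaining {Mia, Kate, Alice}; on the smaller side: {Mia, Kate} → Alice is next (Alice > Kate).
  Step 5: remaining {Mia, Kate}; on the smaller side: {Mia} → Kate is next (Kate > Mia).
  Step 6: only Mia remains → lowest.
Final ranking (highest to lowest):

Nate > Grace > Hank > Alice > Kate > Mia


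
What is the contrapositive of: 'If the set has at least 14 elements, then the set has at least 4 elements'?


Original: If the set has at least 14 elements, then the set has at least 4 elements
Contrapositive: If ¬Q, then ¬P
Negate Q: not (the set has at least 4 elements)
Negate P: not (the set has at least 14 elements)

If not (the set has at least 4 elements), then not (the set has at least 14 elements).


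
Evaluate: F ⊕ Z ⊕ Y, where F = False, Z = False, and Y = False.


F = False, Z = False, Y = False
Step 1: F ⊕ Z = False XOR False = False
Step 2: False ⊕ Y = False XOR False = False
XOR is true when an odd number of operands are true.

False


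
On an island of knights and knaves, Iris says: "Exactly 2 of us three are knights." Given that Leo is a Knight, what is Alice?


Iris claims exactly 2 knights among Iris, Leo, Alice.
Given: Leo is a Knight.

Case 1: Iris is a Knight (tells truth)
  Then exactly 2 of the three are knights.
  Counting Iris, Leo: 2 knight(s) so far. Need 0 more → Alice = Knave.
Case 2: Iris is a Knave (lies)
  Then the count is NOT 2.
  If Alice = Knight, count = 2 = 2 → claim would be true, contradicts lie.
  If Alice = Knave, count = 1 ≠ 2 → lie confirmed ✓

Alice is a Knave.

Knave


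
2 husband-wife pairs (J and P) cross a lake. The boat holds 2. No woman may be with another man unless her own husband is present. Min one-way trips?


Label couples J and P.
1. WJ+WP → (far: WJ,WP; near: HJ,HP)
2. WJ ←   (far: WP; near: HJ,HP,WJ)
3. HJ+HP → (far: HJ,HP,WP; near: WJ)
4. HJ ←   (far: HP,WP; near: HJ,WJ)  — HJ returns, since WJ is alone on near bank
5. HJ+WJ → (far: all four; near: empty)
Every state respects the constraint.
Minimum trips = 5

5


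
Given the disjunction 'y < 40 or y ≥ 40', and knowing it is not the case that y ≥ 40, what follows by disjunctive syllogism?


Disjunctive syllogism: P ∨ Q, ¬P ⊢ Q
Disjunction: y < 40 ∨ y ≥ 40
We know it is not the case that y ≥ 40.
By disjunctive syllogism, the other disjunct must be true.

y < 40


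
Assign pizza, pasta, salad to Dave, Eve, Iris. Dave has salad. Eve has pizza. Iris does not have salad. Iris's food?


From clues:
  Dave → salad
  Eve → pizza
By elimination, Iris gets the remaining.

pasta


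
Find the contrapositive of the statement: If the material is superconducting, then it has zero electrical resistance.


Original: If the material is superconducting, then it has zero electrical resistance
Contrapositive: If ¬Q, then ¬P
Negate Q: not (it has zero electrical resistance)
Negate P: not (the material is superconducting)

If not (it has zero electrical resistance), then not (the material is superconducting).


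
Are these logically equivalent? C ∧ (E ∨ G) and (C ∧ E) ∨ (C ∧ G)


Expression 1: C ∧ (E ∨ G)
Expression 2: (C ∧ E) ∨ (C ∧ G)
Truth table (C E G | Expr1 Expr2):
  T T T |   T     T
  T T F |   T     T
  T F T |   T     T
  T F F |   F     F
  F T T |   F     F
  F T F |   F     F
  F F T |   F     F
  F F F |   F     F
All 8 rows agree, so the expressions are logically equivalent.

Yes


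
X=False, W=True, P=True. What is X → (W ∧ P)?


X = False, W = True, P = True
Expression: X → (W ∧ P)
Step 1: W ∧ P = True AND True = True
Step 2: X → (True) = False → True = True

True


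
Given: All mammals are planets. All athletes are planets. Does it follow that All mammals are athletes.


Premise 1: All mammals are planets.
Premise 2: All athletes are planets.
Conclusion: All mammals are athletes.
Fallacy: undistributed middle. planets is predicate in both.
Counterexample: mammals and athletes could be disjoint subsets of planets.

Invalid


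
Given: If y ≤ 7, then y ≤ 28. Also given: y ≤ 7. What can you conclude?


Modus ponens: P → Q, P ⊢ Q
P: y ≤ 7
Q: y ≤ 28
We have P → Q and P is true.
By modus ponens, Q must be true.

y ≤ 28


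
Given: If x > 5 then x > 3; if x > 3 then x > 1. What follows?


Hypothetical syllogism: P → Q, Q → R ⊢ P → R
Premise 1: x > 5 → x > 3
Premise 2: x > 3 → x > 1
Chain the implications: the middle term (x > 3) links the two.
Conclusion: If x > 5, then x > 1.

If x > 5, then x > 1.


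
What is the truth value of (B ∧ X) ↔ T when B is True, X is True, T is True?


B = True, X = True, T = True
Step 1: B ∧ X = True AND True = True
Step 2: (True) ↔ T: true when both sides have same truth value.
Result: True ↔ True = True

True


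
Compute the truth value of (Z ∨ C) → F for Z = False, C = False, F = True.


Z = False, C = False, F = True
Step 1: Z ∨ C = False OR False = False
Step 2: (False) → F: false only when antecedent=True and F=False.
Result: True

True


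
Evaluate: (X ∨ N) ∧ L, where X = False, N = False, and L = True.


X = False, N = False, L = True
Step 1: X ∨ N = False OR False = False
Step 2: False ∧ L = False AND True = False
OR is true when at least one operand is true; AND requires both.

False


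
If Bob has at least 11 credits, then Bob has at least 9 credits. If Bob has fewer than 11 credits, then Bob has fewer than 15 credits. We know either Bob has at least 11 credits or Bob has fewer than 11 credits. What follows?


Constructive dilemma: (P → Q) ∧ (R → S), P ∨ R ⊢ Q ∨ S
Premise 1: Bob has at least 11 credits → Bob has at least 9 credits
Premise 2: Bob has fewer than 11 credits → Bob has fewer than 15 credits
Premise 3: Bob has at least 11 credits ∨ Bob has fewer than 11 credits
Case 1: Assuming Bob has at least 11 credits, then by Premise 1, Bob has at least 9 credits.
Case 2: Assuming Bob has fewer than 11 credits, then by Premise 2, Bob has fewer than 15 credits.
Since one of Bob has at least 11 credits or Bob has fewer than 11 credits must hold, we get Bob has at least 9 credits or Bob has fewer than 15 credits.

Bob has at least 9 credits or Bob has fewer than 15 credits.


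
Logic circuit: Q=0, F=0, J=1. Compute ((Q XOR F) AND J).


Q XOR F = 0^0 = 0
0 AND 1 = 0

0


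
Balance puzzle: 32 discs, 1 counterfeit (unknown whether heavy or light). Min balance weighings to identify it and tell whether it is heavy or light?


Let n = 32. 64 possibilities (n discs × lighter/heavier); each weighing has 3 outcomes.
Bound for k weighings: say the first weighing puts j discs on each pan. If it tips, the 2j weighed discs remain suspects (each with a known direction) and k-1 weighings give 3^(k-1) outcomes; 3^(k-1) is odd, so 2j ≤ 3^(k-1) - 1. If it balances, the n - 2j unweighed discs remain with direction unknown: 2(n - 2j) ≤ 3^(k-1) - 1 by the same parity argument. Adding, n ≤ (3^(k-1) - 1) + (3^(k-1) - 1)/2 = (3^k - 3)/2, and the classical three-group strategy achieves this (3 discs in 2 weighings, 12 in 3, 39 in 4, 120 in 5).
So we need the smallest k with (3^k - 3)/2 ≥ 32.
k = 3: (3^3 - 3)/2 = 12 < 32 ✗
k = 4: (3^4 - 3)/2 = 39 ≥ 32 ✓

4


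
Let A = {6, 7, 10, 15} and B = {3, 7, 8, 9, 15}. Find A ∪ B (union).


A = {6, 7, 10, 15}
B = {3, 7, 8, 9, 15}
Operation: union
All elements combined: 3, 6, 7, 8, 9, 10, 15

{3, 6, 7, 8, 9, 10, 15}


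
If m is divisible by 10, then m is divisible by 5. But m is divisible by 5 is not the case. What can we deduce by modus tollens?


Modus tollens: P → Q, ¬Q ⊢ ¬P
P: m is divisible by 10
Q: m is divisible by 5
We have P → Q and Q is false.
By modus tollens, P must be false.

It is not the case that m is divisible by 10


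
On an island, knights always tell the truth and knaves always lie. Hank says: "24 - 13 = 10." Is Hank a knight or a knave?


Statement: "24 - 13 = 10."
Actual: 24 - 13 = 11
Claimed: 10
Statement is FALSE → Hank lies → Knave

Knave


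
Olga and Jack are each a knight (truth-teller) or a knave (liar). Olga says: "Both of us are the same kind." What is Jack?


Olga says: "Both of us are the same kind."
Case 1: Olga is a Knight (truth-teller)
  Statement is true → they ARE the same → Jack is also a Knight
Case 2: Olga is a Knave (liar)
  Statement is false → they are NOT the same → Jack is a Knight
In both cases, Jack is a Knight.

Knight


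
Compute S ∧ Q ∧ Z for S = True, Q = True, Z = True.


S = True, Q = True, Z = True
Step 1: S ∧ Q = True AND True = True
Step 2: (True) ∧ Z = (True) AND True = True
AND is true only when ALL operands are true.

True


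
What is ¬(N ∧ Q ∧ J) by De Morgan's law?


De Morgan's law: ¬(P ∧ Q ∧ R) ≡ ¬P ∨ ¬Q ∨ ¬R
¬(N ∧ Q ∧ J) = ¬N ∨ ¬Q ∨ ¬J

¬N ∨ ¬Q ∨ ¬J


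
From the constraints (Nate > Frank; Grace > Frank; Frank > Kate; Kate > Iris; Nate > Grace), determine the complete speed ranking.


Constraints: Nate > Frank; Grace > Frank; Frank > Kate; Kate > Iris; Nate > Grace
Method: at each step, the next-highest is the one remaining person who never appears on the smaller side of a constraint between remaining people.
  Step 1: remaining {Kate, Iris, Frank, Nate, Grace}; on the smaller side: {Kate, Iris, Frank, Grace} → Nate is next (Nate > Frank; Nate > Grace).
  Step 2: remaining {Kate, Iris, Frank, Grace}; on the smaller side: {Kate, Iris, Frank} → Grace is next (Grace > Frank).
  Step 3: remaining {Kate, Iris, Frank}; on the smaller side: {Kate, Iris} → Frank is next (Frank > Kate).
  Step 4: remaining {Kate, Iris}; on the smaller side: {Iris} → Kate is next (Kate > Iris).
  Step 5: only Iris remains → lowest.
Final ranking (highest to lowest):

Nate > Grace > Frank > Kate > Iris


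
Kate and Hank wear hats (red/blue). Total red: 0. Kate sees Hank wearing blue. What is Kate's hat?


Total red = 0, Hank = blue
Red accounted for: 0
Remaining for Kate: 0
Kate's hat is blue.

blue


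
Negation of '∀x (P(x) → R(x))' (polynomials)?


Original: ∀x (P(x) → R(x))
Rule: ¬∀→∃, ¬∃→∀, negate predicate.
Negation: ∃x (P(x) ∧ ¬R(x))

∃x (P(x) ∧ ¬R(x))


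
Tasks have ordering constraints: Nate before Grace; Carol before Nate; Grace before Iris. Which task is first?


Constraints: Nate before Grace; Carol before Nate; Grace before Iris
The first task can have nothing scheduled before it, so it must never appear on the right of a 'before'.
Tasks appearing after some 'before': Grace, Nate, Iris.
The only task not in that list is Carol → it is first.

Carol


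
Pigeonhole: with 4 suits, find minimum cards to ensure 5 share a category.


Pigeonhole: to guarantee k in one of n categories, need (k-1)×n + 1.
k = 5, n = 4
Minimum = (5-1) × 4 + 1 = 4 × 4 + 1

17


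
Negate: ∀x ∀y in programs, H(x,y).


Original: ∀x ∀y H(x,y)
Rule: ¬∀→∃, ¬∃→∀, negate predicate.
Negation: ∃x ∃y ¬H(x,y)

∃x ∃y ¬H(x,y)


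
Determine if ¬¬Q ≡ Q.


Expression 1: ¬¬Q
Expression 2: Q
Truth table (Q | Expr1 Expr2):
  T |   T     T
  F |   F     F
All 2 rows agree, so the expressions are logically equivalent.

Yes


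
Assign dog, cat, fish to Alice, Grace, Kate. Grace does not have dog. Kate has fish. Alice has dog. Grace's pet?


From clues:
  Kate → fish
  Alice → dog
By elimination, Grace gets the remaining.

cat


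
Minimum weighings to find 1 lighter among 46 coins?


Each weighing has 3 outcomes (left heavy / balance / right heavy), so k weighings distinguish at most 3^k cases; splitting into three near-equal groups achieves this.
Need 3^k ≥ 46: 3^3 = 27 < 46 ≤ 3^4 = 81
k = ⌈log₃(46)⌉ = 4

4


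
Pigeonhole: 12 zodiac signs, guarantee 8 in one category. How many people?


Pigeonhole: to guarantee k in one of n categories, need (k-1)×n + 1.
k = 8, n = 12
Minimum = (8-1) × 12 + 1 = 7 × 12 + 1

85


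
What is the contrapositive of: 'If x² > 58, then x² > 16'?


Original: If x² > 58, then x² > 16
Contrapositive: If ¬Q, then ¬P
Negate Q: not (x² > 16)
Negate P: not (x² > 58)

If not (x² > 16), then not (x² > 58).


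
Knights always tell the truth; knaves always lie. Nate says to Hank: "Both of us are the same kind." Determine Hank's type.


Nate says: "Both of us are the same kind."
Case 1: Nate is a Knight (truth-teller)
  Statement is true → they ARE the same → Hank is also a Knight
Case 2: Nate is a Knave (liar)
  Statement is false → they are NOT the same → Hank is a Knight
In both cases, Hank is a Knight.

Knight


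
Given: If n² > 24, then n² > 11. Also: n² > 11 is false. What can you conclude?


Modus tollens: P → Q, ¬Q ⊢ ¬P
P: n² > 24
Q: n² > 11
We have P → Q and Q is false.
By modus tollens, P must be false.

It is not the case that n² > 24


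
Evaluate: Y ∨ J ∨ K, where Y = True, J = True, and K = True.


Y = True, J = True, K = True
Step 1: Y ∨ J = True OR True = True
Step 2: True ∨ K = True OR True = True
OR is true when at least one operand is true.

True


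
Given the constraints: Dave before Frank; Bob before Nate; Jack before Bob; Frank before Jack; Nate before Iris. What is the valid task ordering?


Constraints: Dave before Frank; Bob before Nate; Jack before Bob; Frank before Jack; Nate before Iris
Method: repeatedly schedule the remaining task that has no remaining task required before it.
  Step 1: remaining {Dave, Frank, Jack, Bob, Iris, Nate}; every task except Dave still has a predecessor pending → schedule Dave.
  Step 2: remaining {Frank, Jack, Bob, Iris, Nate}; every task except Frank still has a predecessor pending → schedule Frank.
  Step 3: remaining {Jack, Bob, Iris, Nate}; every task except Jack still has a predecessor pending → schedule Jack.
  Step 4: remaining {Bob, Iris, Nate}; every task except Bob still has a predecessor pending → schedule Bob.
  Step 5: remaining {Iris, Nate}; every task except Nate still has a predecessor pending → schedule Nate.
  Step 6: only Iris remains → schedule Iris.
Resulting order:

Dave → Frank → Jack → Bob → Nate → Iris
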